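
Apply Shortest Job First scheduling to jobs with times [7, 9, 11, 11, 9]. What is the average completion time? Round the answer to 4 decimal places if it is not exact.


SJF order (ascending): [7, 9, 9, 11, 11]
Completion times:
  Job 1: burst=7, C=7
  Job 2: burst=9, C=16
  Job 3: burst=9, C=25
  Job 4: burst=11, C=36
  Job 5: burst=11, C=47
Average completion = 131/5 = 26.2

26.2


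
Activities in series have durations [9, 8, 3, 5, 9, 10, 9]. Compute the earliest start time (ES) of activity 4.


Activity 4 starts after activities 1 through 3 complete.
Predecessor durations: [9, 8, 3]
ES = 9 + 8 + 3 = 20

20


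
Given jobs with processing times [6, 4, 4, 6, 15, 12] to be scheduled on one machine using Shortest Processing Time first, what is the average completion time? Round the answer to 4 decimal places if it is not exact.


Sort jobs by processing time (SPT order): [4, 4, 6, 6, 12, 15]
Compute completion times sequentially:
  Job 1: processing = 4, completes at 4
  Job 2: processing = 4, completes at 8
  Job 3: processing = 6, completes at 14
  Job 4: processing = 6, completes at 20
  Job 5: processing = 12, completes at 32
  Job 6: processing = 15, completes at 47
Sum of completion times = 125
Average completion time = 125/6 = 20.8333

20.8333


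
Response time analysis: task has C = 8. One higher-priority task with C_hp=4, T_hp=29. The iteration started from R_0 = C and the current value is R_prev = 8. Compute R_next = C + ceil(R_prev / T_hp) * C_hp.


R_next = C + ceil(R_prev / T_hp) * C_hp
ceil(8 / 29) = ceil(0.2759) = 1
Interference = 1 * 4 = 4
R_next = 8 + 4 = 12

12


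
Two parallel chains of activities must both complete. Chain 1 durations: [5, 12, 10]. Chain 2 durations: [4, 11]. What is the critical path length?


Path A total = 5 + 12 + 10 = 27
Path B total = 4 + 11 = 15
Critical path = longest path = max(27, 15) = 27

27


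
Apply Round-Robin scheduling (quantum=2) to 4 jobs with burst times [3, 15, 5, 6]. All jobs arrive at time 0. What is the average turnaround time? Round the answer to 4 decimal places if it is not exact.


Time quantum = 2
Execution trace:
  J1 runs 2 units, time = 2
  J2 runs 2 units, time = 4
  J3 runs 2 units, time = 6
  J4 runs 2 units, time = 8
  J1 runs 1 units, time = 9
  J2 runs 2 units, time = 11
  J3 runs 2 units, time = 13
  J4 runs 2 units, time = 15
  J2 runs 2 units, time = 17
  J3 runs 1 units, time = 18
  J4 runs 2 units, time = 20
  J2 runs 2 units, time = 22
  J2 runs 2 units, time = 24
  J2 runs 2 units, time = 26
  J2 runs 2 units, time = 28
  J2 runs 1 units, time = 29
Finish times: [9, 29, 18, 20]
Average turnaround = 76/4 = 19.0

19.0


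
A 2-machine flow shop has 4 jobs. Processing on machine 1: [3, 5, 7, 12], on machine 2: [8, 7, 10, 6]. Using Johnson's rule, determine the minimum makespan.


Apply Johnson's rule:
  Group 1 (a <= b): [(1, 3, 8), (2, 5, 7), (3, 7, 10)]
  Group 2 (a > b): [(4, 12, 6)]
Optimal job order: [1, 2, 3, 4]
Schedule:
  Job 1: M1 done at 3, M2 done at 11
  Job 2: M1 done at 8, M2 done at 18
  Job 3: M1 done at 15, M2 done at 28
  Job 4: M1 done at 27, M2 done at 34
Makespan = 34

34


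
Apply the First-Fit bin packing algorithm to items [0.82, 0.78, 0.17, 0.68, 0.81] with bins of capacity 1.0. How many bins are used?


Place items sequentially using First-Fit:
  Item 0.82 -> new Bin 1
  Item 0.78 -> new Bin 2
  Item 0.17 -> Bin 1 (now 0.99)
  Item 0.68 -> new Bin 3
  Item 0.81 -> new Bin 4
Total bins used = 4

4


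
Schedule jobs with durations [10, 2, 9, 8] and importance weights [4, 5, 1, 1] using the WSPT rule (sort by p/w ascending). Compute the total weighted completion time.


Compute p/w ratios and sort ascending (WSPT): [(2, 5), (10, 4), (8, 1), (9, 1)]
Compute weighted completion times:
  Job (p=2,w=5): C=2, w*C=5*2=10
  Job (p=10,w=4): C=12, w*C=4*12=48
  Job (p=8,w=1): C=20, w*C=1*20=20
  Job (p=9,w=1): C=29, w*C=1*29=29
Total weighted completion time = 107

107


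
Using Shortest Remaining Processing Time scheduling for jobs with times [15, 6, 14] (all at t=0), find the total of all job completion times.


Since all jobs arrive at t=0, SRPT equals SPT ordering.
SPT order: [6, 14, 15]
Completion times:
  Job 1: p=6, C=6
  Job 2: p=14, C=20
  Job 3: p=15, C=35
Total completion time = 6 + 20 + 35 = 61

61


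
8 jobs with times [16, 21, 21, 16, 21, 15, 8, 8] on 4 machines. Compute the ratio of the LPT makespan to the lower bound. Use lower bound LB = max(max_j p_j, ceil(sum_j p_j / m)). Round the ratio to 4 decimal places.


LPT order: [21, 21, 21, 16, 16, 15, 8, 8]
Machine loads after assignment: [36, 29, 29, 32]
LPT makespan = 36
Lower bound = max(max_job, ceil(total/4)) = max(21, 32) = 32
Ratio = 36 / 32 = 1.125

1.125


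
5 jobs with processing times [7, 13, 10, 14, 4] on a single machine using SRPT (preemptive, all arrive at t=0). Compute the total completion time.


Since all jobs arrive at t=0, SRPT equals SPT ordering.
SPT order: [4, 7, 10, 13, 14]
Completion times:
  Job 1: p=4, C=4
  Job 2: p=7, C=11
  Job 3: p=10, C=21
  Job 4: p=13, C=34
  Job 5: p=14, C=48
Total completion time = 4 + 11 + 21 + 34 + 48 = 118

118


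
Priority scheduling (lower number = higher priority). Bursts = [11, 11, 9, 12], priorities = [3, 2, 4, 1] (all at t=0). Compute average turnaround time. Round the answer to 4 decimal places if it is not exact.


Sort by priority (ascending = highest first):
Order: [(1, 12), (2, 11), (3, 11), (4, 9)]
Completion times:
  Priority 1, burst=12, C=12
  Priority 2, burst=11, C=23
  Priority 3, burst=11, C=34
  Priority 4, burst=9, C=43
Average turnaround = 112/4 = 28.0

28.0


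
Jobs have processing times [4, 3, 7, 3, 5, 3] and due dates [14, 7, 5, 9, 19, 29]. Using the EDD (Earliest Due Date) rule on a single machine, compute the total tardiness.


Sort by due date (EDD order): [(7, 5), (3, 7), (3, 9), (4, 14), (5, 19), (3, 29)]
Compute completion times and tardiness:
  Job 1: p=7, d=5, C=7, tardiness=max(0,7-5)=2
  Job 2: p=3, d=7, C=10, tardiness=max(0,10-7)=3
  Job 3: p=3, d=9, C=13, tardiness=max(0,13-9)=4
  Job 4: p=4, d=14, C=17, tardiness=max(0,17-14)=3
  Job 5: p=5, d=19, C=22, tardiness=max(0,22-19)=3
  Job 6: p=3, d=29, C=25, tardiness=max(0,25-29)=0
Total tardiness = 15

15


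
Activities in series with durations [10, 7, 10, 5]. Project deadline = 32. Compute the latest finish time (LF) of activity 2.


LF(activity 2) = deadline - sum of successor durations
Successors: activities 3 through 4 with durations [10, 5]
Sum of successor durations = 15
LF = 32 - 15 = 17

17


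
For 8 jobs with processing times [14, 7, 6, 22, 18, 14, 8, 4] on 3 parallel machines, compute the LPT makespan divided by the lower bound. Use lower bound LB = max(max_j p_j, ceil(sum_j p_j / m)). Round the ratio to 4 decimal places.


LPT order: [22, 18, 14, 14, 8, 7, 6, 4]
Machine loads after assignment: [29, 32, 32]
LPT makespan = 32
Lower bound = max(max_job, ceil(total/3)) = max(22, 31) = 31
Ratio = 32 / 31 = 1.0323

1.0323


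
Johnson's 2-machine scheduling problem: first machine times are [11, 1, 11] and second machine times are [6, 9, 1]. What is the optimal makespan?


Apply Johnson's rule:
  Group 1 (a <= b): [(2, 1, 9)]
  Group 2 (a > b): [(1, 11, 6), (3, 11, 1)]
Optimal job order: [2, 1, 3]
Schedule:
  Job 2: M1 done at 1, M2 done at 10
  Job 1: M1 done at 12, M2 done at 18
  Job 3: M1 done at 23, M2 done at 24
Makespan = 24

24


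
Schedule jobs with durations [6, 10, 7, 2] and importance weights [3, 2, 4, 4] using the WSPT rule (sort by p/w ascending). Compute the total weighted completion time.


Compute p/w ratios and sort ascending (WSPT): [(2, 4), (7, 4), (6, 3), (10, 2)]
Compute weighted completion times:
  Job (p=2,w=4): C=2, w*C=4*2=8
  Job (p=7,w=4): C=9, w*C=4*9=36
  Job (p=6,w=3): C=15, w*C=3*15=45
  Job (p=10,w=2): C=25, w*C=2*25=50
Total weighted completion time = 139

139


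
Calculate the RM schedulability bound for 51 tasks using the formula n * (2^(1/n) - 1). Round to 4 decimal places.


Compute 2^(1/51) = 1.0136839003
Subtract 1: 1.0136839003 - 1 = 0.0136839003
Multiply by n: 51 * 0.0136839003 = 0.6978789153
Round to 4 dp: 0.6979

0.6979


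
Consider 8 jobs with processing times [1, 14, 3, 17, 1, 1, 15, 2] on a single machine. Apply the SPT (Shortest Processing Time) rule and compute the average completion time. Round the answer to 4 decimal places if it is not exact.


Sort jobs by processing time (SPT order): [1, 1, 1, 2, 3, 14, 15, 17]
Compute completion times sequentially:
  Job 1: processing = 1, completes at 1
  Job 2: processing = 1, completes at 2
  Job 3: processing = 1, completes at 3
  Job 4: processing = 2, completes at 5
  Job 5: processing = 3, completes at 8
  Job 6: processing = 14, completes at 22
  Job 7: processing = 15, completes at 37
  Job 8: processing = 17, completes at 54
Sum of completion times = 132
Average completion time = 132/8 = 16.5

16.5


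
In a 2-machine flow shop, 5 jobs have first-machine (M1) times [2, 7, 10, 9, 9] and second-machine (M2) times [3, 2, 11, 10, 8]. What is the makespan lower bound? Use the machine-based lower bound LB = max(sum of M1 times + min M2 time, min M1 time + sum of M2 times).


LB1 = sum(M1 times) + min(M2 times) = 37 + 2 = 39
LB2 = min(M1 times) + sum(M2 times) = 2 + 34 = 36
Lower bound = max(LB1, LB2) = max(39, 36) = 39

39


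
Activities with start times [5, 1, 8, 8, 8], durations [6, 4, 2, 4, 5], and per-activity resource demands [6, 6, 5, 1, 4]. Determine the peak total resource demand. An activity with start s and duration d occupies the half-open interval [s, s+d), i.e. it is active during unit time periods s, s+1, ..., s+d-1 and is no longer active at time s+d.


Each activity i is active on [start_i, start_i + duration_i).
Compute total resource usage per time slot:
  t=0: active resources = [], total = 0
  t=1: active resources = [6], total = 6
  t=2: active resources = [6], total = 6
  t=3: active resources = [6], total = 6
  t=4: active resources = [6], total = 6
  t=5: active resources = [6], total = 6
  t=6: active resources = [6], total = 6
  t=7: active resources = [6], total = 6
  t=8: active resources = [6, 5, 1, 4], total = 16
  t=9: active resources = [6, 5, 1, 4], total = 16
  t=10: active resources = [6, 1, 4], total = 11
  t=11: active resources = [1, 4], total = 5
  t=12: active resources = [4], total = 4
Peak resource demand = 16

16


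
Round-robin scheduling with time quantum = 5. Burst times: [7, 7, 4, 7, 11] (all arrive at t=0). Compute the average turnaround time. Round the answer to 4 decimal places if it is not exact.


Time quantum = 5
Execution trace:
  J1 runs 5 units, time = 5
  J2 runs 5 units, time = 10
  J3 runs 4 units, time = 14
  J4 runs 5 units, time = 19
  J5 runs 5 units, time = 24
  J1 runs 2 units, time = 26
  J2 runs 2 units, time = 28
  J4 runs 2 units, time = 30
  J5 runs 5 units, time = 35
  J5 runs 1 units, time = 36
Finish times: [26, 28, 14, 30, 36]
Average turnaround = 134/5 = 26.8

26.8


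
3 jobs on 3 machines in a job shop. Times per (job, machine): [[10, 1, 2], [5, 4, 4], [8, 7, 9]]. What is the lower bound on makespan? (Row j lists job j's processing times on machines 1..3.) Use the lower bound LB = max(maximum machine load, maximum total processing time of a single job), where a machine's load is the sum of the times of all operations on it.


Machine loads:
  Machine 1: 10 + 5 + 8 = 23
  Machine 2: 1 + 4 + 7 = 12
  Machine 3: 2 + 4 + 9 = 15
Max machine load = 23
Job totals:
  Job 1: 13
  Job 2: 13
  Job 3: 24
Max job total = 24
Lower bound = max(23, 24) = 24

24


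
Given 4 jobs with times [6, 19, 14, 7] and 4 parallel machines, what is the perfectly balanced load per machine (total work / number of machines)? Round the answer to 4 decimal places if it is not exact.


Total processing time = 6 + 19 + 14 + 7 = 46
Number of machines = 4
Ideal balanced load = 46 / 4 = 11.5

11.5


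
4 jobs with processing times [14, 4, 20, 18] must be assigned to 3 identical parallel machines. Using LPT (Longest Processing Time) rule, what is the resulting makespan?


Sort jobs in decreasing order (LPT): [20, 18, 14, 4]
Assign each job to the least loaded machine:
  Machine 1: jobs [20], load = 20
  Machine 2: jobs [18], load = 18
  Machine 3: jobs [14, 4], load = 18
Makespan = max load = 20

20


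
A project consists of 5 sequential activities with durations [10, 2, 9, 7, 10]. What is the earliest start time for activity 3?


Activity 3 starts after activities 1 through 2 complete.
Predecessor durations: [10, 2]
ES = 10 + 2 = 12

12


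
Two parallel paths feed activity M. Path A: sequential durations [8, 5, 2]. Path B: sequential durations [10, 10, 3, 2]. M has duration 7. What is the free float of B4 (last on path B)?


ES(B4) = sum of predecessors on chain B = 23
EF(B4) = ES + duration = 23 + 2 = 25
Successor of B4 is M. ES(M) = max(sum(A), sum(B)) = max(15, 25) = 25
Free float = ES(successor) - EF(current) = 25 - 25 = 0

0


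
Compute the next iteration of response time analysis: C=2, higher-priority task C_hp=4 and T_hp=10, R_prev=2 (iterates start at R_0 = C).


R_next = C + ceil(R_prev / T_hp) * C_hp
ceil(2 / 10) = ceil(0.2) = 1
Interference = 1 * 4 = 4
R_next = 2 + 4 = 6

6


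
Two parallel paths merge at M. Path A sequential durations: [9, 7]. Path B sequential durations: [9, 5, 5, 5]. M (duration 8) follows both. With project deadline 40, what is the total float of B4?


Forward pass: ES(B4) = sum of predecessors on chain B = 19
EF = ES + duration = 19 + 5 = 24
Backward pass: LF(M) = deadline = 40; LS(M) = 40 - 8 = 32
LF(B4) = LS(M) - sum(successors on chain B) = 32 - 0 = 32
LS = LF - duration = 32 - 5 = 27
Total float = LS - ES = 27 - 19 = 8

8


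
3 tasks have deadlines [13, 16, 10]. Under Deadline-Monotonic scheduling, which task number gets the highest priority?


Sort tasks by relative deadline (ascending):
  Task 3: deadline = 10
  Task 1: deadline = 13
  Task 2: deadline = 16
Priority order (highest first): [3, 1, 2]
Highest priority task = 3

3


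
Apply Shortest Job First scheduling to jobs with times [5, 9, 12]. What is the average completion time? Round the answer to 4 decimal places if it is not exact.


SJF order (ascending): [5, 9, 12]
Completion times:
  Job 1: burst=5, C=5
  Job 2: burst=9, C=14
  Job 3: burst=12, C=26
Average completion = 45/3 = 15.0

15.0


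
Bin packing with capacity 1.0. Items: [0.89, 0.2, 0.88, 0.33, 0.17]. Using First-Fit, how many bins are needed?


Place items sequentially using First-Fit:
  Item 0.89 -> new Bin 1
  Item 0.2 -> new Bin 2
  Item 0.88 -> new Bin 3
  Item 0.33 -> Bin 2 (now 0.53)
  Item 0.17 -> Bin 2 (now 0.7)
Total bins used = 3

3


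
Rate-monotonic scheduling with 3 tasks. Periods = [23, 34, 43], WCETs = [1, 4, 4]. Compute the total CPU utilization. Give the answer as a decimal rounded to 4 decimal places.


Compute individual utilizations (exact fractions):
  Task 1: C/T = 1/23 (approx. 0.0435)
  Task 2: C/T = 4/34 = 2/17 (approx. 0.1176)
  Task 3: C/T = 4/43 (approx. 0.093)
Total utilization U = 1/23 + 2/17 + 4/43 = 4273/16813
Rounded to 4 decimal places: U = 0.2541
RM (Liu & Layland) bound for 3 tasks = 0.779763; compare with U = 4273/16813 (approx. 0.254149)
U <= bound, so schedulable by RM sufficient condition.

0.2541


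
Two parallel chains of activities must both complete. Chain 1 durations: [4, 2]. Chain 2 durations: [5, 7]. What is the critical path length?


Path A total = 4 + 2 = 6
Path B total = 5 + 7 = 12
Critical path = longest path = max(6, 12) = 12

12


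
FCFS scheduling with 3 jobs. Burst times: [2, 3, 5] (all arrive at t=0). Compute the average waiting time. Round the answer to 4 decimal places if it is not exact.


FCFS order (as given): [2, 3, 5]
Waiting times:
  Job 1: wait = 0
  Job 2: wait = 2
  Job 3: wait = 5
Sum of waiting times = 7
Average waiting time = 7/3 = 2.3333

2.3333


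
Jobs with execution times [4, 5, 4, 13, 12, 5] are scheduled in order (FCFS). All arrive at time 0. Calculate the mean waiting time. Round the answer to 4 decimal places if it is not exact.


FCFS order (as given): [4, 5, 4, 13, 12, 5]
Waiting times:
  Job 1: wait = 0
  Job 2: wait = 4
  Job 3: wait = 9
  Job 4: wait = 13
  Job 5: wait = 26
  Job 6: wait = 38
Sum of waiting times = 90
Average waiting time = 90/6 = 15.0

15.0


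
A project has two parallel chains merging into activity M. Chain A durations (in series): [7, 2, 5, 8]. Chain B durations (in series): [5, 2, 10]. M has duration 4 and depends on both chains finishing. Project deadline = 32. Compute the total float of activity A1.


Forward pass: ES(A1) = sum of predecessors on chain A = 0
EF = ES + duration = 0 + 7 = 7
Backward pass: LF(M) = deadline = 32; LS(M) = 32 - 4 = 28
LF(A1) = LS(M) - sum(successors on chain A) = 28 - 15 = 13
LS = LF - duration = 13 - 7 = 6
Total float = LS - ES = 6 - 0 = 6

6


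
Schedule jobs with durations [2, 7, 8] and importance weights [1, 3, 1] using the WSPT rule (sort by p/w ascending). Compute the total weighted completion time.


Compute p/w ratios and sort ascending (WSPT): [(2, 1), (7, 3), (8, 1)]
Compute weighted completion times:
  Job (p=2,w=1): C=2, w*C=1*2=2
  Job (p=7,w=3): C=9, w*C=3*9=27
  Job (p=8,w=1): C=17, w*C=1*17=17
Total weighted completion time = 46

46


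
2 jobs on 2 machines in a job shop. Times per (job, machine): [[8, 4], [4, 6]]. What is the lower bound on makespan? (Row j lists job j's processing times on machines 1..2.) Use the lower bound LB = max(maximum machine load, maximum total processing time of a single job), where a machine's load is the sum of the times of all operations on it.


Machine loads:
  Machine 1: 8 + 4 = 12
  Machine 2: 4 + 6 = 10
Max machine load = 12
Job totals:
  Job 1: 12
  Job 2: 10
Max job total = 12
Lower bound = max(12, 12) = 12

12


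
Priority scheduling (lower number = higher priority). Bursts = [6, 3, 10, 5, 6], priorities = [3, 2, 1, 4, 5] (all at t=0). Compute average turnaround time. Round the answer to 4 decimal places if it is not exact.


Sort by priority (ascending = highest first):
Order: [(1, 10), (2, 3), (3, 6), (4, 5), (5, 6)]
Completion times:
  Priority 1, burst=10, C=10
  Priority 2, burst=3, C=13
  Priority 3, burst=6, C=19
  Priority 4, burst=5, C=24
  Priority 5, burst=6, C=30
Average turnaround = 96/5 = 19.2

19.2


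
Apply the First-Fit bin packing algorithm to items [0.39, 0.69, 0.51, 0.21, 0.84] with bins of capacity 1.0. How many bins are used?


Place items sequentially using First-Fit:
  Item 0.39 -> new Bin 1
  Item 0.69 -> new Bin 2
  Item 0.51 -> Bin 1 (now 0.9)
  Item 0.21 -> Bin 2 (now 0.9)
  Item 0.84 -> new Bin 3
Total bins used = 3

3


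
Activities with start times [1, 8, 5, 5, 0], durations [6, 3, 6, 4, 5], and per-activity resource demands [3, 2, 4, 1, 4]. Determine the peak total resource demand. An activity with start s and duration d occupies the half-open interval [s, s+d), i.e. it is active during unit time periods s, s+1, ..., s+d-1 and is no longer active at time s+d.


Each activity i is active on [start_i, start_i + duration_i).
Compute total resource usage per time slot:
  t=0: active resources = [4], total = 4
  t=1: active resources = [3, 4], total = 7
  t=2: active resources = [3, 4], total = 7
  t=3: active resources = [3, 4], total = 7
  t=4: active resources = [3, 4], total = 7
  t=5: active resources = [3, 4, 1], total = 8
  t=6: active resources = [3, 4, 1], total = 8
  t=7: active resources = [4, 1], total = 5
  t=8: active resources = [2, 4, 1], total = 7
  t=9: active resources = [2, 4], total = 6
  t=10: active resources = [2, 4], total = 6
Peak resource demand = 8

8


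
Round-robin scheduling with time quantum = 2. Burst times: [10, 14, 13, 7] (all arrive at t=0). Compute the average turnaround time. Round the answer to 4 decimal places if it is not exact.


Time quantum = 2
Execution trace:
  J1 runs 2 units, time = 2
  J2 runs 2 units, time = 4
  J3 runs 2 units, time = 6
  J4 runs 2 units, time = 8
  J1 runs 2 units, time = 10
  J2 runs 2 units, time = 12
  J3 runs 2 units, time = 14
  J4 runs 2 units, time = 16
  J1 runs 2 units, time = 18
  J2 runs 2 units, time = 20
  J3 runs 2 units, time = 22
  J4 runs 2 units, time = 24
  J1 runs 2 units, time = 26
  J2 runs 2 units, time = 28
  J3 runs 2 units, time = 30
  J4 runs 1 units, time = 31
  J1 runs 2 units, time = 33
  J2 runs 2 units, time = 35
  J3 runs 2 units, time = 37
  J2 runs 2 units, time = 39
  J3 runs 2 units, time = 41
  J2 runs 2 units, time = 43
  J3 runs 1 units, time = 44
Finish times: [33, 43, 44, 31]
Average turnaround = 151/4 = 37.75

37.75


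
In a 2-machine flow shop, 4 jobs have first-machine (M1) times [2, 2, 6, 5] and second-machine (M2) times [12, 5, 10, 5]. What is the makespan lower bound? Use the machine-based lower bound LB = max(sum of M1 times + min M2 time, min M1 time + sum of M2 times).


LB1 = sum(M1 times) + min(M2 times) = 15 + 5 = 20
LB2 = min(M1 times) + sum(M2 times) = 2 + 32 = 34
Lower bound = max(LB1, LB2) = max(20, 34) = 34

34


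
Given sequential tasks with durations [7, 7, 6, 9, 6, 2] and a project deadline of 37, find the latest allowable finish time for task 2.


LF(activity 2) = deadline - sum of successor durations
Successors: activities 3 through 6 with durations [6, 9, 6, 2]
Sum of successor durations = 23
LF = 37 - 23 = 14

14


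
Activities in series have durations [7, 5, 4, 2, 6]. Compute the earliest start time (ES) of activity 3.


Activity 3 starts after activities 1 through 2 complete.
Predecessor durations: [7, 5]
ES = 7 + 5 = 12

12


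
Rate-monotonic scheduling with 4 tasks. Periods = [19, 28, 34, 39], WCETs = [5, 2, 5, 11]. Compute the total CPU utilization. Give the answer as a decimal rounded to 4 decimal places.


Compute individual utilizations (exact fractions):
  Task 1: C/T = 5/19 (approx. 0.2632)
  Task 2: C/T = 2/28 = 1/14 (approx. 0.0714)
  Task 3: C/T = 5/34 (approx. 0.1471)
  Task 4: C/T = 11/39 (approx. 0.2821)
Total utilization U = 5/19 + 1/14 + 5/34 + 11/39 = 67342/88179
Rounded to 4 decimal places: U = 0.7637
RM (Liu & Layland) bound for 4 tasks = 0.756828; compare with U = 67342/88179 (approx. 0.763697)
bound < U <= 1, so the RM sufficient condition is not met (inconclusive; an exact test such as response-time analysis is needed).

0.7637


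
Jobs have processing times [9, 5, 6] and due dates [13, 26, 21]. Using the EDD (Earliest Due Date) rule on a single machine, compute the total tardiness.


Sort by due date (EDD order): [(9, 13), (6, 21), (5, 26)]
Compute completion times and tardiness:
  Job 1: p=9, d=13, C=9, tardiness=max(0,9-13)=0
  Job 2: p=6, d=21, C=15, tardiness=max(0,15-21)=0
  Job 3: p=5, d=26, C=20, tardiness=max(0,20-26)=0
Total tardiness = 0

0


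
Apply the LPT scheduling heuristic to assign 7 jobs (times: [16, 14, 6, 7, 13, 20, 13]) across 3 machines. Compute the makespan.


Sort jobs in decreasing order (LPT): [20, 16, 14, 13, 13, 7, 6]
Assign each job to the least loaded machine:
  Machine 1: jobs [20, 7, 6], load = 33
  Machine 2: jobs [16, 13], load = 29
  Machine 3: jobs [14, 13], load = 27
Makespan = max load = 33

33


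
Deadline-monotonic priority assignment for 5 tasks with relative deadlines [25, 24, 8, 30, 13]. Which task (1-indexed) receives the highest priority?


Sort tasks by relative deadline (ascending):
  Task 3: deadline = 8
  Task 5: deadline = 13
  Task 2: deadline = 24
  Task 1: deadline = 25
  Task 4: deadline = 30
Priority order (highest first): [3, 5, 2, 1, 4]
Highest priority task = 3

3


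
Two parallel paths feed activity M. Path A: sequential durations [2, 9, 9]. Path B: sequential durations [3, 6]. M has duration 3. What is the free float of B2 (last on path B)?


ES(B2) = sum of predecessors on chain B = 3
EF(B2) = ES + duration = 3 + 6 = 9
Successor of B2 is M. ES(M) = max(sum(A), sum(B)) = max(20, 9) = 20
Free float = ES(successor) - EF(current) = 20 - 9 = 11

11


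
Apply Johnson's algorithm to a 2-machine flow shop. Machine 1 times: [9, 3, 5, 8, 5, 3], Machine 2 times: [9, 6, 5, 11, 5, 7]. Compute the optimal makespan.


Apply Johnson's rule:
  Group 1 (a <= b): [(2, 3, 6), (6, 3, 7), (3, 5, 5), (5, 5, 5), (4, 8, 11), (1, 9, 9)]
  Group 2 (a > b): []
Optimal job order: [2, 6, 3, 5, 4, 1]
Schedule:
  Job 2: M1 done at 3, M2 done at 9
  Job 6: M1 done at 6, M2 done at 16
  Job 3: M1 done at 11, M2 done at 21
  Job 5: M1 done at 16, M2 done at 26
  Job 4: M1 done at 24, M2 done at 37
  Job 1: M1 done at 33, M2 done at 46
Makespan = 46

46


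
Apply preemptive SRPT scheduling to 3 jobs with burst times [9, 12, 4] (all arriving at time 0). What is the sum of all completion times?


Since all jobs arrive at t=0, SRPT equals SPT ordering.
SPT order: [4, 9, 12]
Completion times:
  Job 1: p=4, C=4
  Job 2: p=9, C=13
  Job 3: p=12, C=25
Total completion time = 4 + 13 + 25 = 42

42


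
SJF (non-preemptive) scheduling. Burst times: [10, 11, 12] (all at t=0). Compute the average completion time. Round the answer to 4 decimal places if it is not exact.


SJF order (ascending): [10, 11, 12]
Completion times:
  Job 1: burst=10, C=10
  Job 2: burst=11, C=21
  Job 3: burst=12, C=33
Average completion = 64/3 = 21.3333

21.3333


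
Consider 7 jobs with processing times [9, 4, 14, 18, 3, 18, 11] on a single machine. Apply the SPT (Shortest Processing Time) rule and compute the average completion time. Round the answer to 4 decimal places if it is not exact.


Sort jobs by processing time (SPT order): [3, 4, 9, 11, 14, 18, 18]
Compute completion times sequentially:
  Job 1: processing = 3, completes at 3
  Job 2: processing = 4, completes at 7
  Job 3: processing = 9, completes at 16
  Job 4: processing = 11, completes at 27
  Job 5: processing = 14, completes at 41
  Job 6: processing = 18, completes at 59
  Job 7: processing = 18, completes at 77
Sum of completion times = 230
Average completion time = 230/7 = 32.8571

32.8571


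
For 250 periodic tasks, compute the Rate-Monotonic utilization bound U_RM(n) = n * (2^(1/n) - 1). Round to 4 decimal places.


Compute 2^(1/250) = 1.0027764359
Subtract 1: 1.0027764359 - 1 = 0.0027764359
Multiply by n: 250 * 0.0027764359 = 0.6941089750
Round to 4 dp: 0.6941

0.6941


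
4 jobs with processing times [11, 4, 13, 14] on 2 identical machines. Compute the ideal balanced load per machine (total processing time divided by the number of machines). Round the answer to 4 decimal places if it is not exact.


Total processing time = 11 + 4 + 13 + 14 = 42
Number of machines = 2
Ideal balanced load = 42 / 2 = 21.0

21.0


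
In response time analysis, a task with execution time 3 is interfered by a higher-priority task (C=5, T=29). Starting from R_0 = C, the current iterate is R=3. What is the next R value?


R_next = C + ceil(R_prev / T_hp) * C_hp
ceil(3 / 29) = ceil(0.1034) = 1
Interference = 1 * 5 = 5
R_next = 3 + 5 = 8

8


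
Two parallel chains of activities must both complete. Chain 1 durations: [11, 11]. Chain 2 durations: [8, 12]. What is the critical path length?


Path A total = 11 + 11 = 22
Path B total = 8 + 12 = 20
Critical path = longest path = max(22, 20) = 22

22


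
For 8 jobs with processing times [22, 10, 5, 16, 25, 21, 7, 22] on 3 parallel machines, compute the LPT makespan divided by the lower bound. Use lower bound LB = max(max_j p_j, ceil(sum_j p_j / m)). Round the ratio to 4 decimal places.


LPT order: [25, 22, 22, 21, 16, 10, 7, 5]
Machine loads after assignment: [42, 43, 43]
LPT makespan = 43
Lower bound = max(max_job, ceil(total/3)) = max(25, 43) = 43
Ratio = 43 / 43 = 1.0

1.0


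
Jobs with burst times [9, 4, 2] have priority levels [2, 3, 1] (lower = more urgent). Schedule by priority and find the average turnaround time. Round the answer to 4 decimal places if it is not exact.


Sort by priority (ascending = highest first):
Order: [(1, 2), (2, 9), (3, 4)]
Completion times:
  Priority 1, burst=2, C=2
  Priority 2, burst=9, C=11
  Priority 3, burst=4, C=15
Average turnaround = 28/3 = 9.3333

9.3333


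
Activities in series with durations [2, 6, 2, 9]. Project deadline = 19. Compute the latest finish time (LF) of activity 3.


LF(activity 3) = deadline - sum of successor durations
Successors: activities 4 through 4 with durations [9]
Sum of successor durations = 9
LF = 19 - 9 = 10

10


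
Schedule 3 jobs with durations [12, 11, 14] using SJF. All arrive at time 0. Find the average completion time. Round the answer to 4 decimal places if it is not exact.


SJF order (ascending): [11, 12, 14]
Completion times:
  Job 1: burst=11, C=11
  Job 2: burst=12, C=23
  Job 3: burst=14, C=37
Average completion = 71/3 = 23.6667

23.6667


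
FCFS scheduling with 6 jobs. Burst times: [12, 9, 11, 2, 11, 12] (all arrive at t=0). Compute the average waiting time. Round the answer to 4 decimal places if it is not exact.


FCFS order (as given): [12, 9, 11, 2, 11, 12]
Waiting times:
  Job 1: wait = 0
  Job 2: wait = 12
  Job 3: wait = 21
  Job 4: wait = 32
  Job 5: wait = 34
  Job 6: wait = 45
Sum of waiting times = 144
Average waiting time = 144/6 = 24.0

24.0


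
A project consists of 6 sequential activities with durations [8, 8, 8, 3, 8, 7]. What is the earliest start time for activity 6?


Activity 6 starts after activities 1 through 5 complete.
Predecessor durations: [8, 8, 8, 3, 8]
ES = 8 + 8 + 8 + 3 + 8 = 35

35


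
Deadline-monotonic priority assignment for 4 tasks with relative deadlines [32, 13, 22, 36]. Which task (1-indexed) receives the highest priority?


Sort tasks by relative deadline (ascending):
  Task 2: deadline = 13
  Task 3: deadline = 22
  Task 1: deadline = 32
  Task 4: deadline = 36
Priority order (highest first): [2, 3, 1, 4]
Highest priority task = 2

2


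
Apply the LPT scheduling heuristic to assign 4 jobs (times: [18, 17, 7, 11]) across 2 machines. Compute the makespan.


Sort jobs in decreasing order (LPT): [18, 17, 11, 7]
Assign each job to the least loaded machine:
  Machine 1: jobs [18, 7], load = 25
  Machine 2: jobs [17, 11], load = 28
Makespan = max load = 28

28


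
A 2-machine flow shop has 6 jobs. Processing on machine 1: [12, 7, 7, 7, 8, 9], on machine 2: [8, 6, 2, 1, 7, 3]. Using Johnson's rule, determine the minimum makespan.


Apply Johnson's rule:
  Group 1 (a <= b): []
  Group 2 (a > b): [(1, 12, 8), (5, 8, 7), (2, 7, 6), (6, 9, 3), (3, 7, 2), (4, 7, 1)]
Optimal job order: [1, 5, 2, 6, 3, 4]
Schedule:
  Job 1: M1 done at 12, M2 done at 20
  Job 5: M1 done at 20, M2 done at 27
  Job 2: M1 done at 27, M2 done at 33
  Job 6: M1 done at 36, M2 done at 39
  Job 3: M1 done at 43, M2 done at 45
  Job 4: M1 done at 50, M2 done at 51
Makespan = 51

51


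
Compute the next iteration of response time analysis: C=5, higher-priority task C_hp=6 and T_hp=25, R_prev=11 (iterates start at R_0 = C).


R_next = C + ceil(R_prev / T_hp) * C_hp
ceil(11 / 25) = ceil(0.44) = 1
Interference = 1 * 6 = 6
R_next = 5 + 6 = 11
R_next = R_prev, so the iteration has converged (response time = 11).

11


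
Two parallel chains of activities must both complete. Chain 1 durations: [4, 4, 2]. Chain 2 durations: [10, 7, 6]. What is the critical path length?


Path A total = 4 + 4 + 2 = 10
Path B total = 10 + 7 + 6 = 23
Critical path = longest path = max(10, 23) = 23

23


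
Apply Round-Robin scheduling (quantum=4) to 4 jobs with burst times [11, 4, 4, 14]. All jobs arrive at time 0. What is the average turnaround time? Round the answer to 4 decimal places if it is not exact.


Time quantum = 4
Execution trace:
  J1 runs 4 units, time = 4
  J2 runs 4 units, time = 8
  J3 runs 4 units, time = 12
  J4 runs 4 units, time = 16
  J1 runs 4 units, time = 20
  J4 runs 4 units, time = 24
  J1 runs 3 units, time = 27
  J4 runs 4 units, time = 31
  J4 runs 2 units, time = 33
Finish times: [27, 8, 12, 33]
Average turnaround = 80/4 = 20.0

20.0


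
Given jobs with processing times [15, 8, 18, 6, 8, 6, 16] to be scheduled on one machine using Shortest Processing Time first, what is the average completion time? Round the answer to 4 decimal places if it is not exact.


Sort jobs by processing time (SPT order): [6, 6, 8, 8, 15, 16, 18]
Compute completion times sequentially:
  Job 1: processing = 6, completes at 6
  Job 2: processing = 6, completes at 12
  Job 3: processing = 8, completes at 20
  Job 4: processing = 8, completes at 28
  Job 5: processing = 15, completes at 43
  Job 6: processing = 16, completes at 59
  Job 7: processing = 18, completes at 77
Sum of completion times = 245
Average completion time = 245/7 = 35.0

35.0


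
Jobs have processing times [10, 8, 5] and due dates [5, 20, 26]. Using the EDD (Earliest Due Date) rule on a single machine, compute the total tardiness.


Sort by due date (EDD order): [(10, 5), (8, 20), (5, 26)]
Compute completion times and tardiness:
  Job 1: p=10, d=5, C=10, tardiness=max(0,10-5)=5
  Job 2: p=8, d=20, C=18, tardiness=max(0,18-20)=0
  Job 3: p=5, d=26, C=23, tardiness=max(0,23-26)=0
Total tardiness = 5

5


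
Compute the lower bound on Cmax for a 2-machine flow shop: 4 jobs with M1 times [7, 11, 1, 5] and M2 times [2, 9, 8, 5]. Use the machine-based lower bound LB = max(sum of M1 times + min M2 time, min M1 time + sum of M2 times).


LB1 = sum(M1 times) + min(M2 times) = 24 + 2 = 26
LB2 = min(M1 times) + sum(M2 times) = 1 + 24 = 25
Lower bound = max(LB1, LB2) = max(26, 25) = 26

26


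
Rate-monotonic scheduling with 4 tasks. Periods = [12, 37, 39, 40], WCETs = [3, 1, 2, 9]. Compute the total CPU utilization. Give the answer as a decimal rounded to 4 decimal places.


Compute individual utilizations (exact fractions):
  Task 1: C/T = 3/12 = 1/4 (approx. 0.25)
  Task 2: C/T = 1/37 (approx. 0.027)
  Task 3: C/T = 2/39 (approx. 0.0513)
  Task 4: C/T = 9/40 (approx. 0.225)
Total utilization U = 1/4 + 1/37 + 2/39 + 9/40 = 31937/57720
Rounded to 4 decimal places: U = 0.5533
RM (Liu & Layland) bound for 4 tasks = 0.756828; compare with U = 31937/57720 (approx. 0.553309)
U <= bound, so schedulable by RM sufficient condition.

0.5533


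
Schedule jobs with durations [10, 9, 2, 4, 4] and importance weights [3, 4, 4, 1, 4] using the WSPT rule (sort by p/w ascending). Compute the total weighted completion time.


Compute p/w ratios and sort ascending (WSPT): [(2, 4), (4, 4), (9, 4), (10, 3), (4, 1)]
Compute weighted completion times:
  Job (p=2,w=4): C=2, w*C=4*2=8
  Job (p=4,w=4): C=6, w*C=4*6=24
  Job (p=9,w=4): C=15, w*C=4*15=60
  Job (p=10,w=3): C=25, w*C=3*25=75
  Job (p=4,w=1): C=29, w*C=1*29=29
Total weighted completion time = 196

196


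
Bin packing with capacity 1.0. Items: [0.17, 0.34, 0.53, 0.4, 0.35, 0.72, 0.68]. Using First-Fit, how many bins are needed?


Place items sequentially using First-Fit:
  Item 0.17 -> new Bin 1
  Item 0.34 -> Bin 1 (now 0.51)
  Item 0.53 -> new Bin 2
  Item 0.4 -> Bin 1 (now 0.91)
  Item 0.35 -> Bin 2 (now 0.88)
  Item 0.72 -> new Bin 3
  Item 0.68 -> new Bin 4
Total bins used = 4

4


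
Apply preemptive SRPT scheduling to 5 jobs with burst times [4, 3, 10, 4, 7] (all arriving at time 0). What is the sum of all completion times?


Since all jobs arrive at t=0, SRPT equals SPT ordering.
SPT order: [3, 4, 4, 7, 10]
Completion times:
  Job 1: p=3, C=3
  Job 2: p=4, C=7
  Job 3: p=4, C=11
  Job 4: p=7, C=18
  Job 5: p=10, C=28
Total completion time = 3 + 7 + 11 + 18 + 28 = 67

67


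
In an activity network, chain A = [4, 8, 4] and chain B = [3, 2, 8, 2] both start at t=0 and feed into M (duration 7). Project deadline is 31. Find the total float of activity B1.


Forward pass: ES(B1) = sum of predecessors on chain B = 0
EF = ES + duration = 0 + 3 = 3
Backward pass: LF(M) = deadline = 31; LS(M) = 31 - 7 = 24
LF(B1) = LS(M) - sum(successors on chain B) = 24 - 12 = 12
LS = LF - duration = 12 - 3 = 9
Total float = LS - ES = 9 - 0 = 9

9


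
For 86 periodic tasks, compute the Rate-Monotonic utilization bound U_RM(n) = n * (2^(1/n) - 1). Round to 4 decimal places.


Compute 2^(1/86) = 1.0080924190
Subtract 1: 1.0080924190 - 1 = 0.0080924190
Multiply by n: 86 * 0.0080924190 = 0.6959480340
Round to 4 dp: 0.6959

0.6959


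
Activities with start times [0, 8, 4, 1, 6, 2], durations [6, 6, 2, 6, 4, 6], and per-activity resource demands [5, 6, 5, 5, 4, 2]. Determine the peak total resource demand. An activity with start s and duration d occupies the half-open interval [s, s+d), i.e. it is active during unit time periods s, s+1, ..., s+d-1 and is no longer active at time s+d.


Each activity i is active on [start_i, start_i + duration_i).
Compute total resource usage per time slot:
  t=0: active resources = [5], total = 5
  t=1: active resources = [5, 5], total = 10
  t=2: active resources = [5, 5, 2], total = 12
  t=3: active resources = [5, 5, 2], total = 12
  t=4: active resources = [5, 5, 5, 2], total = 17
  t=5: active resources = [5, 5, 5, 2], total = 17
  t=6: active resources = [5, 4, 2], total = 11
  t=7: active resources = [4, 2], total = 6
  t=8: active resources = [6, 4], total = 10
  t=9: active resources = [6, 4], total = 10
  t=10: active resources = [6], total = 6
  t=11: active resources = [6], total = 6
  t=12: active resources = [6], total = 6
  t=13: active resources = [6], total = 6
Peak resource demand = 17

17


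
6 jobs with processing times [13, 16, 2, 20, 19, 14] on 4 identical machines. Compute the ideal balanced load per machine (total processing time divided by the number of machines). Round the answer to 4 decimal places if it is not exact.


Total processing time = 13 + 16 + 2 + 20 + 19 + 14 = 84
Number of machines = 4
Ideal balanced load = 84 / 4 = 21.0

21.0


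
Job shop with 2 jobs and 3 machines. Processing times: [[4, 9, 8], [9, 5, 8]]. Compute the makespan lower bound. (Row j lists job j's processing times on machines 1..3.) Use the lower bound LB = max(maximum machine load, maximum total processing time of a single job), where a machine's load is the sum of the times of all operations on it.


Machine loads:
  Machine 1: 4 + 9 = 13
  Machine 2: 9 + 5 = 14
  Machine 3: 8 + 8 = 16
Max machine load = 16
Job totals:
  Job 1: 21
  Job 2: 22
Max job total = 22
Lower bound = max(16, 22) = 22

22


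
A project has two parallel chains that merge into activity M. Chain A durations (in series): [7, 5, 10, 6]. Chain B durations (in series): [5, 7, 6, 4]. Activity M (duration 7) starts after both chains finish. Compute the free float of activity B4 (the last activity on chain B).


ES(B4) = sum of predecessors on chain B = 18
EF(B4) = ES + duration = 18 + 4 = 22
Successor of B4 is M. ES(M) = max(sum(A), sum(B)) = max(28, 22) = 28
Free float = ES(successor) - EF(current) = 28 - 22 = 6

6


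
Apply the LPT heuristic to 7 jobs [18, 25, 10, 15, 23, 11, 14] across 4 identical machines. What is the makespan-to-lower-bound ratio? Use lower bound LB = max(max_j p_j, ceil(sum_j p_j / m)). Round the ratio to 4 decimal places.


LPT order: [25, 23, 18, 15, 14, 11, 10]
Machine loads after assignment: [25, 33, 29, 29]
LPT makespan = 33
Lower bound = max(max_job, ceil(total/4)) = max(25, 29) = 29
Ratio = 33 / 29 = 1.1379

1.1379


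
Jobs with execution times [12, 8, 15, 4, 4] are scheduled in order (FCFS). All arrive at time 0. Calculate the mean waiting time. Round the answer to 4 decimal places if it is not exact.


FCFS order (as given): [12, 8, 15, 4, 4]
Waiting times:
  Job 1: wait = 0
  Job 2: wait = 12
  Job 3: wait = 20
  Job 4: wait = 35
  Job 5: wait = 39
Sum of waiting times = 106
Average waiting time = 106/5 = 21.2

21.2


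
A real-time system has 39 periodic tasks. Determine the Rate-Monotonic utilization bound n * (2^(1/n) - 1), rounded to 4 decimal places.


Compute 2^(1/39) = 1.0179318843
Subtract 1: 1.0179318843 - 1 = 0.0179318843
Multiply by n: 39 * 0.0179318843 = 0.6993434877
Round to 4 dp: 0.6993

0.6993


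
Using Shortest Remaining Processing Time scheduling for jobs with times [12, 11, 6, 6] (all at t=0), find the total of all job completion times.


Since all jobs arrive at t=0, SRPT equals SPT ordering.
SPT order: [6, 6, 11, 12]
Completion times:
  Job 1: p=6, C=6
  Job 2: p=6, C=12
  Job 3: p=11, C=23
  Job 4: p=12, C=35
Total completion time = 6 + 12 + 23 + 35 = 76

76
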